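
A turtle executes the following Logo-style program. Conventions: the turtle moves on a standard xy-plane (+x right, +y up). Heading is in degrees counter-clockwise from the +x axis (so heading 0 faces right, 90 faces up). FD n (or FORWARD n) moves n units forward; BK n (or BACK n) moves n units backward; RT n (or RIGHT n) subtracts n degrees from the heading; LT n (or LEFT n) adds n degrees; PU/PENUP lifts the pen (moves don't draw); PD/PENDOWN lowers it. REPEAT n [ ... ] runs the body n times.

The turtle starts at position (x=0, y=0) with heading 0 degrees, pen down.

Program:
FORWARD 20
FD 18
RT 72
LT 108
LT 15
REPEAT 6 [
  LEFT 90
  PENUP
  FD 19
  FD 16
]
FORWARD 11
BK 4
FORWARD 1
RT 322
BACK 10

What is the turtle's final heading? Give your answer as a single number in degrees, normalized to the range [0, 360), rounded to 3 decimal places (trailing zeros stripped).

Executing turtle program step by step:
Start: pos=(0,0), heading=0, pen down
FD 20: (0,0) -> (20,0) [heading=0, draw]
FD 18: (20,0) -> (38,0) [heading=0, draw]
RT 72: heading 0 -> 288
LT 108: heading 288 -> 36
LT 15: heading 36 -> 51
REPEAT 6 [
  -- iteration 1/6 --
  LT 90: heading 51 -> 141
  PU: pen up
  FD 19: (38,0) -> (23.234,11.957) [heading=141, move]
  FD 16: (23.234,11.957) -> (10.8,22.026) [heading=141, move]
  -- iteration 2/6 --
  LT 90: heading 141 -> 231
  PU: pen up
  FD 19: (10.8,22.026) -> (-1.157,7.26) [heading=231, move]
  FD 16: (-1.157,7.26) -> (-11.226,-5.174) [heading=231, move]
  -- iteration 3/6 --
  LT 90: heading 231 -> 321
  PU: pen up
  FD 19: (-11.226,-5.174) -> (3.539,-17.131) [heading=321, move]
  FD 16: (3.539,-17.131) -> (15.974,-27.2) [heading=321, move]
  -- iteration 4/6 --
  LT 90: heading 321 -> 51
  PU: pen up
  FD 19: (15.974,-27.2) -> (27.931,-12.434) [heading=51, move]
  FD 16: (27.931,-12.434) -> (38,0) [heading=51, move]
  -- iteration 5/6 --
  LT 90: heading 51 -> 141
  PU: pen up
  FD 19: (38,0) -> (23.234,11.957) [heading=141, move]
  FD 16: (23.234,11.957) -> (10.8,22.026) [heading=141, move]
  -- iteration 6/6 --
  LT 90: heading 141 -> 231
  PU: pen up
  FD 19: (10.8,22.026) -> (-1.157,7.26) [heading=231, move]
  FD 16: (-1.157,7.26) -> (-11.226,-5.174) [heading=231, move]
]
FD 11: (-11.226,-5.174) -> (-18.149,-13.723) [heading=231, move]
BK 4: (-18.149,-13.723) -> (-15.632,-10.614) [heading=231, move]
FD 1: (-15.632,-10.614) -> (-16.261,-11.391) [heading=231, move]
RT 322: heading 231 -> 269
BK 10: (-16.261,-11.391) -> (-16.086,-1.393) [heading=269, move]
Final: pos=(-16.086,-1.393), heading=269, 2 segment(s) drawn

Answer: 269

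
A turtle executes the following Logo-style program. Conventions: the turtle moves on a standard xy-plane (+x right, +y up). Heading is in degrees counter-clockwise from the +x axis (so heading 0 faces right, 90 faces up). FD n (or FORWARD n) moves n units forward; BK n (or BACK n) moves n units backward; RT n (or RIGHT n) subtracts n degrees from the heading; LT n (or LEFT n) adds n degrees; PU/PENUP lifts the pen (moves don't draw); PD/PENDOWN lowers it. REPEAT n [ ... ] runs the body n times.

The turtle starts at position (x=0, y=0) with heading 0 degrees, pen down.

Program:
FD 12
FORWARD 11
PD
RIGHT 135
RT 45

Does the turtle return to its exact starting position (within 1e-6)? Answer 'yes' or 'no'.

Executing turtle program step by step:
Start: pos=(0,0), heading=0, pen down
FD 12: (0,0) -> (12,0) [heading=0, draw]
FD 11: (12,0) -> (23,0) [heading=0, draw]
PD: pen down
RT 135: heading 0 -> 225
RT 45: heading 225 -> 180
Final: pos=(23,0), heading=180, 2 segment(s) drawn

Start position: (0, 0)
Final position: (23, 0)
Distance = 23; >= 1e-6 -> NOT closed

Answer: no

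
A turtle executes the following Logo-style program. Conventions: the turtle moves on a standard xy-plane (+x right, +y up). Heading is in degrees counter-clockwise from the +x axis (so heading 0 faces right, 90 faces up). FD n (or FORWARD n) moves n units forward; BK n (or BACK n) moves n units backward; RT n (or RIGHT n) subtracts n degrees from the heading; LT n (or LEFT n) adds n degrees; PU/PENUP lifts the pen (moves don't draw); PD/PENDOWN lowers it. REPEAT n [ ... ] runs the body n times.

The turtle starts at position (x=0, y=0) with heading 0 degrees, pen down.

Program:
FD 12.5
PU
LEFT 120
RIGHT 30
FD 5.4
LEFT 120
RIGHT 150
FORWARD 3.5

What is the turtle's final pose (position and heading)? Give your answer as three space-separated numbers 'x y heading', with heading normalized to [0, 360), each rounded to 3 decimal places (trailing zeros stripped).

Executing turtle program step by step:
Start: pos=(0,0), heading=0, pen down
FD 12.5: (0,0) -> (12.5,0) [heading=0, draw]
PU: pen up
LT 120: heading 0 -> 120
RT 30: heading 120 -> 90
FD 5.4: (12.5,0) -> (12.5,5.4) [heading=90, move]
LT 120: heading 90 -> 210
RT 150: heading 210 -> 60
FD 3.5: (12.5,5.4) -> (14.25,8.431) [heading=60, move]
Final: pos=(14.25,8.431), heading=60, 1 segment(s) drawn

Answer: 14.25 8.431 60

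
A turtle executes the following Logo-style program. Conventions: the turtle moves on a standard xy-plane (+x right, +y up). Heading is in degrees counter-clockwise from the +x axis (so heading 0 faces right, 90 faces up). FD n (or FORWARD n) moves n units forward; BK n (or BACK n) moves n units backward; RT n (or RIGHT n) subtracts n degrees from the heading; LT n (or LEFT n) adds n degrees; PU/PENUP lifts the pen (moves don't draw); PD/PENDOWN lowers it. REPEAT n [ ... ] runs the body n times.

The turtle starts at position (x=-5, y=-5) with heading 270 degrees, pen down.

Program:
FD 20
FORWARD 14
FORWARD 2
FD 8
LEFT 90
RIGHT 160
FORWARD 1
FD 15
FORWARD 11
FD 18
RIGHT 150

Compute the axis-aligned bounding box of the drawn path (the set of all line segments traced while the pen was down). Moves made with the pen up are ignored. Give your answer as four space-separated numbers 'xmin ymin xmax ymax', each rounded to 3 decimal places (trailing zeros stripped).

Answer: -47.286 -64.391 -5 -5

Derivation:
Executing turtle program step by step:
Start: pos=(-5,-5), heading=270, pen down
FD 20: (-5,-5) -> (-5,-25) [heading=270, draw]
FD 14: (-5,-25) -> (-5,-39) [heading=270, draw]
FD 2: (-5,-39) -> (-5,-41) [heading=270, draw]
FD 8: (-5,-41) -> (-5,-49) [heading=270, draw]
LT 90: heading 270 -> 0
RT 160: heading 0 -> 200
FD 1: (-5,-49) -> (-5.94,-49.342) [heading=200, draw]
FD 15: (-5.94,-49.342) -> (-20.035,-54.472) [heading=200, draw]
FD 11: (-20.035,-54.472) -> (-30.372,-58.235) [heading=200, draw]
FD 18: (-30.372,-58.235) -> (-47.286,-64.391) [heading=200, draw]
RT 150: heading 200 -> 50
Final: pos=(-47.286,-64.391), heading=50, 8 segment(s) drawn

Segment endpoints: x in {-47.286, -30.372, -20.035, -5.94, -5, -5, -5, -5}, y in {-64.391, -58.235, -54.472, -49.342, -49, -41, -39, -25, -5}
xmin=-47.286, ymin=-64.391, xmax=-5, ymax=-5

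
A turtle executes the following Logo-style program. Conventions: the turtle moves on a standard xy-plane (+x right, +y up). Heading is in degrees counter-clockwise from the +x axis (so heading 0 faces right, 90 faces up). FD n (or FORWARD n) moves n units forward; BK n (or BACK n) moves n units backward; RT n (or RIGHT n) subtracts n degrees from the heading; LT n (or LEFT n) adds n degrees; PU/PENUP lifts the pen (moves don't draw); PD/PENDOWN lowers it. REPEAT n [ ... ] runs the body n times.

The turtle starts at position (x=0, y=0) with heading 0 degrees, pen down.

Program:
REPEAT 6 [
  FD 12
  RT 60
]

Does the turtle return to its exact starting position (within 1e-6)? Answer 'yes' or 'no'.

Executing turtle program step by step:
Start: pos=(0,0), heading=0, pen down
REPEAT 6 [
  -- iteration 1/6 --
  FD 12: (0,0) -> (12,0) [heading=0, draw]
  RT 60: heading 0 -> 300
  -- iteration 2/6 --
  FD 12: (12,0) -> (18,-10.392) [heading=300, draw]
  RT 60: heading 300 -> 240
  -- iteration 3/6 --
  FD 12: (18,-10.392) -> (12,-20.785) [heading=240, draw]
  RT 60: heading 240 -> 180
  -- iteration 4/6 --
  FD 12: (12,-20.785) -> (0,-20.785) [heading=180, draw]
  RT 60: heading 180 -> 120
  -- iteration 5/6 --
  FD 12: (0,-20.785) -> (-6,-10.392) [heading=120, draw]
  RT 60: heading 120 -> 60
  -- iteration 6/6 --
  FD 12: (-6,-10.392) -> (0,0) [heading=60, draw]
  RT 60: heading 60 -> 0
]
Final: pos=(0,0), heading=0, 6 segment(s) drawn

Start position: (0, 0)
Final position: (0, 0)
Distance = 0; < 1e-6 -> CLOSED

Answer: yes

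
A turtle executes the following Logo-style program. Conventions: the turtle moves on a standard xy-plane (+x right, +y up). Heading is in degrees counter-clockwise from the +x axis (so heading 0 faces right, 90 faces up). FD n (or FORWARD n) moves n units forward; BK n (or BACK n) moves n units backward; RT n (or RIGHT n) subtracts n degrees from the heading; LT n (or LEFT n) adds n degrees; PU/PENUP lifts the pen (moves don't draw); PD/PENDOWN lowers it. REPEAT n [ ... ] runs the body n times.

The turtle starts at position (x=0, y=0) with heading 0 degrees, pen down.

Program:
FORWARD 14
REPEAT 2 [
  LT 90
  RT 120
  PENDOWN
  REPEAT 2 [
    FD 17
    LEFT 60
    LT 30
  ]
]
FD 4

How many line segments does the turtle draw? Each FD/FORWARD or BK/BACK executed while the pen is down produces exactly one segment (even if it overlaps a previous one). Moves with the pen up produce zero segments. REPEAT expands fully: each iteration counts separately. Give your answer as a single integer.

Executing turtle program step by step:
Start: pos=(0,0), heading=0, pen down
FD 14: (0,0) -> (14,0) [heading=0, draw]
REPEAT 2 [
  -- iteration 1/2 --
  LT 90: heading 0 -> 90
  RT 120: heading 90 -> 330
  PD: pen down
  REPEAT 2 [
    -- iteration 1/2 --
    FD 17: (14,0) -> (28.722,-8.5) [heading=330, draw]
    LT 60: heading 330 -> 30
    LT 30: heading 30 -> 60
    -- iteration 2/2 --
    FD 17: (28.722,-8.5) -> (37.222,6.222) [heading=60, draw]
    LT 60: heading 60 -> 120
    LT 30: heading 120 -> 150
  ]
  -- iteration 2/2 --
  LT 90: heading 150 -> 240
  RT 120: heading 240 -> 120
  PD: pen down
  REPEAT 2 [
    -- iteration 1/2 --
    FD 17: (37.222,6.222) -> (28.722,20.945) [heading=120, draw]
    LT 60: heading 120 -> 180
    LT 30: heading 180 -> 210
    -- iteration 2/2 --
    FD 17: (28.722,20.945) -> (14,12.445) [heading=210, draw]
    LT 60: heading 210 -> 270
    LT 30: heading 270 -> 300
  ]
]
FD 4: (14,12.445) -> (16,8.981) [heading=300, draw]
Final: pos=(16,8.981), heading=300, 6 segment(s) drawn
Segments drawn: 6

Answer: 6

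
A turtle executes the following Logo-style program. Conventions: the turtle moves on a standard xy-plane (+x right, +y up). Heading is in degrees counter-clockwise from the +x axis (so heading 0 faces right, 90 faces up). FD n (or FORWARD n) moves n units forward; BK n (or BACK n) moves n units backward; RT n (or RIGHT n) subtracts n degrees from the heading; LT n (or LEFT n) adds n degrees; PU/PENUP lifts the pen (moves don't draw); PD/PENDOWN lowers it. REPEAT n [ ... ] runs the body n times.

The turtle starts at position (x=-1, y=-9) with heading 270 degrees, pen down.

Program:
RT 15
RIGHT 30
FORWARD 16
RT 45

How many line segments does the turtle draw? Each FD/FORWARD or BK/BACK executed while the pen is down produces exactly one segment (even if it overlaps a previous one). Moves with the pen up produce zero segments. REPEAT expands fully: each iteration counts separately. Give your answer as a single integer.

Executing turtle program step by step:
Start: pos=(-1,-9), heading=270, pen down
RT 15: heading 270 -> 255
RT 30: heading 255 -> 225
FD 16: (-1,-9) -> (-12.314,-20.314) [heading=225, draw]
RT 45: heading 225 -> 180
Final: pos=(-12.314,-20.314), heading=180, 1 segment(s) drawn
Segments drawn: 1

Answer: 1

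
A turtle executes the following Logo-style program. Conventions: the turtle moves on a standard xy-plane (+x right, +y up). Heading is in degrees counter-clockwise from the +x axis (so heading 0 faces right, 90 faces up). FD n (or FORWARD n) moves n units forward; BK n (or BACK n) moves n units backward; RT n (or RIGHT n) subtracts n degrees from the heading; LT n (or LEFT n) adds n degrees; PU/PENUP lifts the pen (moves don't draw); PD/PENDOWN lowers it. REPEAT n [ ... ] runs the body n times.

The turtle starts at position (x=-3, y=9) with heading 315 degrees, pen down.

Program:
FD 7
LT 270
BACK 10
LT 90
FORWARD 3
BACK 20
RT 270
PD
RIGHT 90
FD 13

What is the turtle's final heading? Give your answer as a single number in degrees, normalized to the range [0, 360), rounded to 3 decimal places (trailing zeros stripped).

Executing turtle program step by step:
Start: pos=(-3,9), heading=315, pen down
FD 7: (-3,9) -> (1.95,4.05) [heading=315, draw]
LT 270: heading 315 -> 225
BK 10: (1.95,4.05) -> (9.021,11.121) [heading=225, draw]
LT 90: heading 225 -> 315
FD 3: (9.021,11.121) -> (11.142,9) [heading=315, draw]
BK 20: (11.142,9) -> (-3,23.142) [heading=315, draw]
RT 270: heading 315 -> 45
PD: pen down
RT 90: heading 45 -> 315
FD 13: (-3,23.142) -> (6.192,13.95) [heading=315, draw]
Final: pos=(6.192,13.95), heading=315, 5 segment(s) drawn

Answer: 315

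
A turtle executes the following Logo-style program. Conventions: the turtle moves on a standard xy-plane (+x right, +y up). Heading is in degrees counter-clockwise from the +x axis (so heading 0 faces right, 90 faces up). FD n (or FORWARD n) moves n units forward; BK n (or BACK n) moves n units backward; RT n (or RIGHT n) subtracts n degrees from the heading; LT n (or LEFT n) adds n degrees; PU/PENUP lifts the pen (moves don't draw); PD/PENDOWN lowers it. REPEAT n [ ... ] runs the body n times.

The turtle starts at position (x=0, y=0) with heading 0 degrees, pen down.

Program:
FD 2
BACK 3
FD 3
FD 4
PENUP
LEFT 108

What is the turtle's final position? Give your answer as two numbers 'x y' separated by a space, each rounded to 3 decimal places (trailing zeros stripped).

Answer: 6 0

Derivation:
Executing turtle program step by step:
Start: pos=(0,0), heading=0, pen down
FD 2: (0,0) -> (2,0) [heading=0, draw]
BK 3: (2,0) -> (-1,0) [heading=0, draw]
FD 3: (-1,0) -> (2,0) [heading=0, draw]
FD 4: (2,0) -> (6,0) [heading=0, draw]
PU: pen up
LT 108: heading 0 -> 108
Final: pos=(6,0), heading=108, 4 segment(s) drawn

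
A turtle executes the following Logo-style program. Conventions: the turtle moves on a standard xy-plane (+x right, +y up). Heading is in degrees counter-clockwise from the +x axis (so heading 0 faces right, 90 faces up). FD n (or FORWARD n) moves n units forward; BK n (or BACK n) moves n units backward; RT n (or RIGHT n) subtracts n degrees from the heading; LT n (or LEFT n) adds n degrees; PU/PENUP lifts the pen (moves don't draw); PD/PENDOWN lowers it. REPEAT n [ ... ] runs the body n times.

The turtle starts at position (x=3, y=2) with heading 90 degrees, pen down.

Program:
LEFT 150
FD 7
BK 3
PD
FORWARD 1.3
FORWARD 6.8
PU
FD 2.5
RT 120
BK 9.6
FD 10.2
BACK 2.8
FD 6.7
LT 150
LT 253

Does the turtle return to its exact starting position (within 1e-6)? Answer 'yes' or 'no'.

Executing turtle program step by step:
Start: pos=(3,2), heading=90, pen down
LT 150: heading 90 -> 240
FD 7: (3,2) -> (-0.5,-4.062) [heading=240, draw]
BK 3: (-0.5,-4.062) -> (1,-1.464) [heading=240, draw]
PD: pen down
FD 1.3: (1,-1.464) -> (0.35,-2.59) [heading=240, draw]
FD 6.8: (0.35,-2.59) -> (-3.05,-8.479) [heading=240, draw]
PU: pen up
FD 2.5: (-3.05,-8.479) -> (-4.3,-10.644) [heading=240, move]
RT 120: heading 240 -> 120
BK 9.6: (-4.3,-10.644) -> (0.5,-18.958) [heading=120, move]
FD 10.2: (0.5,-18.958) -> (-4.6,-10.124) [heading=120, move]
BK 2.8: (-4.6,-10.124) -> (-3.2,-12.549) [heading=120, move]
FD 6.7: (-3.2,-12.549) -> (-6.55,-6.747) [heading=120, move]
LT 150: heading 120 -> 270
LT 253: heading 270 -> 163
Final: pos=(-6.55,-6.747), heading=163, 4 segment(s) drawn

Start position: (3, 2)
Final position: (-6.55, -6.747)
Distance = 12.95; >= 1e-6 -> NOT closed

Answer: no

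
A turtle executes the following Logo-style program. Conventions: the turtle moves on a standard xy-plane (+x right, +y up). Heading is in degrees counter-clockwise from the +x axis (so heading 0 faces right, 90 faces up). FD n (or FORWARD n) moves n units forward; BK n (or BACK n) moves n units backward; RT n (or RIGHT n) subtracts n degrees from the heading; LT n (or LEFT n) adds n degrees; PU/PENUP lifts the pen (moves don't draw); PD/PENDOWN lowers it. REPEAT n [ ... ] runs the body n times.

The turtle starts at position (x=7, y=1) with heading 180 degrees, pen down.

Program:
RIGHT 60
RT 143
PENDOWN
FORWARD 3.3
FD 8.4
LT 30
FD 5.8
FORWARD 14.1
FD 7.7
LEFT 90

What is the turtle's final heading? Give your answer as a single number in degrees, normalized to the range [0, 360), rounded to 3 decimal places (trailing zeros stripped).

Executing turtle program step by step:
Start: pos=(7,1), heading=180, pen down
RT 60: heading 180 -> 120
RT 143: heading 120 -> 337
PD: pen down
FD 3.3: (7,1) -> (10.038,-0.289) [heading=337, draw]
FD 8.4: (10.038,-0.289) -> (17.77,-3.572) [heading=337, draw]
LT 30: heading 337 -> 7
FD 5.8: (17.77,-3.572) -> (23.527,-2.865) [heading=7, draw]
FD 14.1: (23.527,-2.865) -> (37.522,-1.146) [heading=7, draw]
FD 7.7: (37.522,-1.146) -> (45.164,-0.208) [heading=7, draw]
LT 90: heading 7 -> 97
Final: pos=(45.164,-0.208), heading=97, 5 segment(s) drawn

Answer: 97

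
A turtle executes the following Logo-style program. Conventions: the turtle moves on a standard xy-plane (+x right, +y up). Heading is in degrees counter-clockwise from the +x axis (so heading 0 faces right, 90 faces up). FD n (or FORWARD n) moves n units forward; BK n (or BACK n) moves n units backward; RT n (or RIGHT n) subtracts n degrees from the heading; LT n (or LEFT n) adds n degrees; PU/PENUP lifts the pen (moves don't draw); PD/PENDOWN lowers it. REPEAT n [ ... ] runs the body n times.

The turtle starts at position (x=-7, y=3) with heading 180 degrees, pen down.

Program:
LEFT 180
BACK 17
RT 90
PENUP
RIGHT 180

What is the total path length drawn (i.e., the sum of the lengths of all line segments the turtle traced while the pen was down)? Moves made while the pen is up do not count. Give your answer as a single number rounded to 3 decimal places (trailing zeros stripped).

Executing turtle program step by step:
Start: pos=(-7,3), heading=180, pen down
LT 180: heading 180 -> 0
BK 17: (-7,3) -> (-24,3) [heading=0, draw]
RT 90: heading 0 -> 270
PU: pen up
RT 180: heading 270 -> 90
Final: pos=(-24,3), heading=90, 1 segment(s) drawn

Segment lengths:
  seg 1: (-7,3) -> (-24,3), length = 17
Total = 17

Answer: 17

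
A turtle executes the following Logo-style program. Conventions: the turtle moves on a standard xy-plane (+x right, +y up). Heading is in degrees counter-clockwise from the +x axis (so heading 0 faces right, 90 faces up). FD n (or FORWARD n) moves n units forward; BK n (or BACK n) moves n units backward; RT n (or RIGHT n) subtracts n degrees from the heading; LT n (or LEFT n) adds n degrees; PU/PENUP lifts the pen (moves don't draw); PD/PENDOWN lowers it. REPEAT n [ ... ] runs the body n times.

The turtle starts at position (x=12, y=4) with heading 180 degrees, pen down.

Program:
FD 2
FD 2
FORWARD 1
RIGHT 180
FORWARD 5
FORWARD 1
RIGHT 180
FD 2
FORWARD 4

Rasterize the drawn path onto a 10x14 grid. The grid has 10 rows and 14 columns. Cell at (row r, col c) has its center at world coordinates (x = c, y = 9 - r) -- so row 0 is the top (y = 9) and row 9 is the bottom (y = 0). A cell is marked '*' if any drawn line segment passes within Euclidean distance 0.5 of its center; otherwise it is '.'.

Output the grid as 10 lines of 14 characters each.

Segment 0: (12,4) -> (10,4)
Segment 1: (10,4) -> (8,4)
Segment 2: (8,4) -> (7,4)
Segment 3: (7,4) -> (12,4)
Segment 4: (12,4) -> (13,4)
Segment 5: (13,4) -> (11,4)
Segment 6: (11,4) -> (7,4)

Answer: ..............
..............
..............
..............
..............
.......*******
..............
..............
..............
..............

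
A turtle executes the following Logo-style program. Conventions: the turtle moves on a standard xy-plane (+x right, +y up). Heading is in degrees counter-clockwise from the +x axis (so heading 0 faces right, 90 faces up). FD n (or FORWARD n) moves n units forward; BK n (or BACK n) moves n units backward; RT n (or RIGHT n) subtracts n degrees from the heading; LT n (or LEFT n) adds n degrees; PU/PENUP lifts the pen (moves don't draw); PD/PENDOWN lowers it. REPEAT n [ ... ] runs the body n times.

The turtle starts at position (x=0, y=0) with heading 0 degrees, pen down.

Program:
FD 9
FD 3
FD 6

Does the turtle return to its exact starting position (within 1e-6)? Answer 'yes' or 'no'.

Answer: no

Derivation:
Executing turtle program step by step:
Start: pos=(0,0), heading=0, pen down
FD 9: (0,0) -> (9,0) [heading=0, draw]
FD 3: (9,0) -> (12,0) [heading=0, draw]
FD 6: (12,0) -> (18,0) [heading=0, draw]
Final: pos=(18,0), heading=0, 3 segment(s) drawn

Start position: (0, 0)
Final position: (18, 0)
Distance = 18; >= 1e-6 -> NOT closed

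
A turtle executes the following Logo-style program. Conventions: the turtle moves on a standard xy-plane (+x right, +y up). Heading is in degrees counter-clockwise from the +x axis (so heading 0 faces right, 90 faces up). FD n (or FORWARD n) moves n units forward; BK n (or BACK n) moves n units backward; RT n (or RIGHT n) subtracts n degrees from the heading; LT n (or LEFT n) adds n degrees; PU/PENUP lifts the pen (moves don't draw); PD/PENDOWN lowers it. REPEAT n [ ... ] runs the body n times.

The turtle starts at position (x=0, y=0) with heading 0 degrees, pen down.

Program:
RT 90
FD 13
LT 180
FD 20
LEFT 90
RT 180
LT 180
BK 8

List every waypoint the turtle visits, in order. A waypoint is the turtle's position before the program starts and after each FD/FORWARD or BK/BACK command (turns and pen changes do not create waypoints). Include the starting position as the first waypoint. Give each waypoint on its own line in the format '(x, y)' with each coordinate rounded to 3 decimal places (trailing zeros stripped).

Executing turtle program step by step:
Start: pos=(0,0), heading=0, pen down
RT 90: heading 0 -> 270
FD 13: (0,0) -> (0,-13) [heading=270, draw]
LT 180: heading 270 -> 90
FD 20: (0,-13) -> (0,7) [heading=90, draw]
LT 90: heading 90 -> 180
RT 180: heading 180 -> 0
LT 180: heading 0 -> 180
BK 8: (0,7) -> (8,7) [heading=180, draw]
Final: pos=(8,7), heading=180, 3 segment(s) drawn
Waypoints (4 total):
(0, 0)
(0, -13)
(0, 7)
(8, 7)

Answer: (0, 0)
(0, -13)
(0, 7)
(8, 7)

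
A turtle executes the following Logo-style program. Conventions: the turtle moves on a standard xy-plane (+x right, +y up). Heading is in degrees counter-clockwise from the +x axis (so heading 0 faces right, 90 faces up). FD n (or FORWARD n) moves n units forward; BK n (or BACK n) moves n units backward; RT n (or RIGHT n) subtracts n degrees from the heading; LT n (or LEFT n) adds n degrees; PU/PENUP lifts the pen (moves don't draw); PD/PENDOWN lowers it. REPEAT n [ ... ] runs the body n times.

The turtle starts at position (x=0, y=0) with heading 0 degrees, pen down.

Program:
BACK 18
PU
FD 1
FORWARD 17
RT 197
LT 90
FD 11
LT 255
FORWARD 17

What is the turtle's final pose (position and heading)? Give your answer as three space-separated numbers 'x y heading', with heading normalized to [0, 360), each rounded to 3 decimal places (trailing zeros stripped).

Executing turtle program step by step:
Start: pos=(0,0), heading=0, pen down
BK 18: (0,0) -> (-18,0) [heading=0, draw]
PU: pen up
FD 1: (-18,0) -> (-17,0) [heading=0, move]
FD 17: (-17,0) -> (0,0) [heading=0, move]
RT 197: heading 0 -> 163
LT 90: heading 163 -> 253
FD 11: (0,0) -> (-3.216,-10.519) [heading=253, move]
LT 255: heading 253 -> 148
FD 17: (-3.216,-10.519) -> (-17.633,-1.511) [heading=148, move]
Final: pos=(-17.633,-1.511), heading=148, 1 segment(s) drawn

Answer: -17.633 -1.511 148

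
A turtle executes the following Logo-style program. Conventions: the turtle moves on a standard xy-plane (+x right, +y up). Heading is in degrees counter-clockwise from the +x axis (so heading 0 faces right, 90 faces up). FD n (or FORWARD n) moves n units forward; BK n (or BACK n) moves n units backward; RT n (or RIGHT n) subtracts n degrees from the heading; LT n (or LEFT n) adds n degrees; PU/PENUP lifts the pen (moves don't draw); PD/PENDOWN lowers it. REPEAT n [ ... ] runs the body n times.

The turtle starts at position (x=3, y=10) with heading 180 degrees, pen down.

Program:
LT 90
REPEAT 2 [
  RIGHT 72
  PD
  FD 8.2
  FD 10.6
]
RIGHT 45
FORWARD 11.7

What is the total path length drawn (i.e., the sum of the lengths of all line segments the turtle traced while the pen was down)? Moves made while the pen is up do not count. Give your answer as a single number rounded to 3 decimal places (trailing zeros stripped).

Answer: 49.3

Derivation:
Executing turtle program step by step:
Start: pos=(3,10), heading=180, pen down
LT 90: heading 180 -> 270
REPEAT 2 [
  -- iteration 1/2 --
  RT 72: heading 270 -> 198
  PD: pen down
  FD 8.2: (3,10) -> (-4.799,7.466) [heading=198, draw]
  FD 10.6: (-4.799,7.466) -> (-14.88,4.19) [heading=198, draw]
  -- iteration 2/2 --
  RT 72: heading 198 -> 126
  PD: pen down
  FD 8.2: (-14.88,4.19) -> (-19.7,10.824) [heading=126, draw]
  FD 10.6: (-19.7,10.824) -> (-25.93,19.4) [heading=126, draw]
]
RT 45: heading 126 -> 81
FD 11.7: (-25.93,19.4) -> (-24.1,30.956) [heading=81, draw]
Final: pos=(-24.1,30.956), heading=81, 5 segment(s) drawn

Segment lengths:
  seg 1: (3,10) -> (-4.799,7.466), length = 8.2
  seg 2: (-4.799,7.466) -> (-14.88,4.19), length = 10.6
  seg 3: (-14.88,4.19) -> (-19.7,10.824), length = 8.2
  seg 4: (-19.7,10.824) -> (-25.93,19.4), length = 10.6
  seg 5: (-25.93,19.4) -> (-24.1,30.956), length = 11.7
Total = 49.3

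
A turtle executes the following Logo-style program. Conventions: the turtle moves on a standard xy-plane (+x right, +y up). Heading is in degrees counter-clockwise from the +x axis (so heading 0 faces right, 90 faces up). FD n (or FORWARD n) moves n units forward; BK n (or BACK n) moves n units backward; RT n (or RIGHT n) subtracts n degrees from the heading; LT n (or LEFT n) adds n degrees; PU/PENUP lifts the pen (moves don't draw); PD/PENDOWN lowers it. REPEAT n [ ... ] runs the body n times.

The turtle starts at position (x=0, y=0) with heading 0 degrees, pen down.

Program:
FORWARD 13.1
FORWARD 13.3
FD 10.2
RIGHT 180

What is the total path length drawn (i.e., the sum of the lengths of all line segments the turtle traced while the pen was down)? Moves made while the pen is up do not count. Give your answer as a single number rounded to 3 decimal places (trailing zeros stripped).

Answer: 36.6

Derivation:
Executing turtle program step by step:
Start: pos=(0,0), heading=0, pen down
FD 13.1: (0,0) -> (13.1,0) [heading=0, draw]
FD 13.3: (13.1,0) -> (26.4,0) [heading=0, draw]
FD 10.2: (26.4,0) -> (36.6,0) [heading=0, draw]
RT 180: heading 0 -> 180
Final: pos=(36.6,0), heading=180, 3 segment(s) drawn

Segment lengths:
  seg 1: (0,0) -> (13.1,0), length = 13.1
  seg 2: (13.1,0) -> (26.4,0), length = 13.3
  seg 3: (26.4,0) -> (36.6,0), length = 10.2
Total = 36.6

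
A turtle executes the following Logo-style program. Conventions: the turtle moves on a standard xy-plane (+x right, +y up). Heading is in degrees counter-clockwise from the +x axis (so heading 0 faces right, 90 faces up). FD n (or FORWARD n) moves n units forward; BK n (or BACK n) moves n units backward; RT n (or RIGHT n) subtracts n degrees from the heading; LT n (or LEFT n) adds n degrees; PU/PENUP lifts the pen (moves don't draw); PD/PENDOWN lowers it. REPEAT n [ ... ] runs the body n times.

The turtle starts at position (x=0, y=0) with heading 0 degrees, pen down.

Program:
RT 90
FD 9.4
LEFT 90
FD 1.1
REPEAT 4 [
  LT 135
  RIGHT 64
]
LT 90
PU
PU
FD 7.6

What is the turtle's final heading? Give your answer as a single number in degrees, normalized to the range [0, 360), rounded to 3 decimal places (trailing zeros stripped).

Executing turtle program step by step:
Start: pos=(0,0), heading=0, pen down
RT 90: heading 0 -> 270
FD 9.4: (0,0) -> (0,-9.4) [heading=270, draw]
LT 90: heading 270 -> 0
FD 1.1: (0,-9.4) -> (1.1,-9.4) [heading=0, draw]
REPEAT 4 [
  -- iteration 1/4 --
  LT 135: heading 0 -> 135
  RT 64: heading 135 -> 71
  -- iteration 2/4 --
  LT 135: heading 71 -> 206
  RT 64: heading 206 -> 142
  -- iteration 3/4 --
  LT 135: heading 142 -> 277
  RT 64: heading 277 -> 213
  -- iteration 4/4 --
  LT 135: heading 213 -> 348
  RT 64: heading 348 -> 284
]
LT 90: heading 284 -> 14
PU: pen up
PU: pen up
FD 7.6: (1.1,-9.4) -> (8.474,-7.561) [heading=14, move]
Final: pos=(8.474,-7.561), heading=14, 2 segment(s) drawn

Answer: 14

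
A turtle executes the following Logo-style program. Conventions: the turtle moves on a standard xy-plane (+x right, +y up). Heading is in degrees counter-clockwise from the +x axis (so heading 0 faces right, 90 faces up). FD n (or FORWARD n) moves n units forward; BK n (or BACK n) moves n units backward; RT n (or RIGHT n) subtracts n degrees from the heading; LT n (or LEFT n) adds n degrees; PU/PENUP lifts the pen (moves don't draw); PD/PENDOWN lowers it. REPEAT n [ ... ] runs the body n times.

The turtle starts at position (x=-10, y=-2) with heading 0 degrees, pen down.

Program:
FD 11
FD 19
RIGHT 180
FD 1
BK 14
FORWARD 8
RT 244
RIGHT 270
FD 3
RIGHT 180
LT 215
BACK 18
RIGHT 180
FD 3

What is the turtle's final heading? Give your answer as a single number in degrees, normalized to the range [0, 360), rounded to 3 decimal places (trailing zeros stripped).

Executing turtle program step by step:
Start: pos=(-10,-2), heading=0, pen down
FD 11: (-10,-2) -> (1,-2) [heading=0, draw]
FD 19: (1,-2) -> (20,-2) [heading=0, draw]
RT 180: heading 0 -> 180
FD 1: (20,-2) -> (19,-2) [heading=180, draw]
BK 14: (19,-2) -> (33,-2) [heading=180, draw]
FD 8: (33,-2) -> (25,-2) [heading=180, draw]
RT 244: heading 180 -> 296
RT 270: heading 296 -> 26
FD 3: (25,-2) -> (27.696,-0.685) [heading=26, draw]
RT 180: heading 26 -> 206
LT 215: heading 206 -> 61
BK 18: (27.696,-0.685) -> (18.97,-16.428) [heading=61, draw]
RT 180: heading 61 -> 241
FD 3: (18.97,-16.428) -> (17.515,-19.052) [heading=241, draw]
Final: pos=(17.515,-19.052), heading=241, 8 segment(s) drawn

Answer: 241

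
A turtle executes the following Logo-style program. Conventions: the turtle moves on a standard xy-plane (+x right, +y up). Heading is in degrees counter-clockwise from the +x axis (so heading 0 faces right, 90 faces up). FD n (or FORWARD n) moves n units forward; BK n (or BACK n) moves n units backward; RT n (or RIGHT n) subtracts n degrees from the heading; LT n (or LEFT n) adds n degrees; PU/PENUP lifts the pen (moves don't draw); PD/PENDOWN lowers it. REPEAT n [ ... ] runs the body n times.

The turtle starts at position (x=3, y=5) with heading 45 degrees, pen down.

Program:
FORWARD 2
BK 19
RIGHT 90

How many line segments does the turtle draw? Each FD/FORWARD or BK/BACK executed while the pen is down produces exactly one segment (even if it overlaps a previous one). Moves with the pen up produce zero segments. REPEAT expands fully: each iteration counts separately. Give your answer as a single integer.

Answer: 2

Derivation:
Executing turtle program step by step:
Start: pos=(3,5), heading=45, pen down
FD 2: (3,5) -> (4.414,6.414) [heading=45, draw]
BK 19: (4.414,6.414) -> (-9.021,-7.021) [heading=45, draw]
RT 90: heading 45 -> 315
Final: pos=(-9.021,-7.021), heading=315, 2 segment(s) drawn
Segments drawn: 2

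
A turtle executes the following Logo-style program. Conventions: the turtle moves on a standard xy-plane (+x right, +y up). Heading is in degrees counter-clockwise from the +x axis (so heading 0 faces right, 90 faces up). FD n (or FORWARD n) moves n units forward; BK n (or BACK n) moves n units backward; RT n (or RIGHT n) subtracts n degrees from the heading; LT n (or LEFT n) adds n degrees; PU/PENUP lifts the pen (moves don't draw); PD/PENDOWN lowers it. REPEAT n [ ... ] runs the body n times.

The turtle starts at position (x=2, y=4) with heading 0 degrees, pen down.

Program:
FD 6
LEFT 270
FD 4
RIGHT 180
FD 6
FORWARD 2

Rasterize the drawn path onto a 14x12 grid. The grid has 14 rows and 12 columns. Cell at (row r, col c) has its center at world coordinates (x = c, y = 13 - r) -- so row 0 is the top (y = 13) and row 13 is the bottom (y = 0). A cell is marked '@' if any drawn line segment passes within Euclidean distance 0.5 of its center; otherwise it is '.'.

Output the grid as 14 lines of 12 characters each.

Segment 0: (2,4) -> (8,4)
Segment 1: (8,4) -> (8,0)
Segment 2: (8,0) -> (8,6)
Segment 3: (8,6) -> (8,8)

Answer: ............
............
............
............
............
........@...
........@...
........@...
........@...
..@@@@@@@...
........@...
........@...
........@...
........@...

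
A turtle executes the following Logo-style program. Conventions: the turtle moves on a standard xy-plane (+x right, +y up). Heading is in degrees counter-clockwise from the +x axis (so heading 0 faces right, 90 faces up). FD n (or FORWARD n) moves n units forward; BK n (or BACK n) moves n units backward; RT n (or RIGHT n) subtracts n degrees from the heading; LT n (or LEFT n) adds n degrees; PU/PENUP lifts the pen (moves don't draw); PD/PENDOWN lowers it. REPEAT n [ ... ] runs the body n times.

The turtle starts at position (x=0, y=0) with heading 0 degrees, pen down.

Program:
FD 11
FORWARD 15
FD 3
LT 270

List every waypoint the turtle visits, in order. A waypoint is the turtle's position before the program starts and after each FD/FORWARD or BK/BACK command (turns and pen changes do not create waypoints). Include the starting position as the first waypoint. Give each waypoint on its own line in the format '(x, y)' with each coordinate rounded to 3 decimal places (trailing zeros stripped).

Executing turtle program step by step:
Start: pos=(0,0), heading=0, pen down
FD 11: (0,0) -> (11,0) [heading=0, draw]
FD 15: (11,0) -> (26,0) [heading=0, draw]
FD 3: (26,0) -> (29,0) [heading=0, draw]
LT 270: heading 0 -> 270
Final: pos=(29,0), heading=270, 3 segment(s) drawn
Waypoints (4 total):
(0, 0)
(11, 0)
(26, 0)
(29, 0)

Answer: (0, 0)
(11, 0)
(26, 0)
(29, 0)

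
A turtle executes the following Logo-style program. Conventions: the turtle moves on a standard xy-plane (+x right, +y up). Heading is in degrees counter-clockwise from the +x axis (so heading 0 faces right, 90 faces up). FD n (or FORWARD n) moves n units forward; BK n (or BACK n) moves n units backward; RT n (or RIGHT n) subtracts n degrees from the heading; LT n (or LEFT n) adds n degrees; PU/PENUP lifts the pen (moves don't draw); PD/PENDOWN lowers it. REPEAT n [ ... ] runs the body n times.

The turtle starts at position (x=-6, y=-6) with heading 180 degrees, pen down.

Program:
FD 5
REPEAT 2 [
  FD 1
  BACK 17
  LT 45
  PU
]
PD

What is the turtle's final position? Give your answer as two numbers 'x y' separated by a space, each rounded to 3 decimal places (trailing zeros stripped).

Executing turtle program step by step:
Start: pos=(-6,-6), heading=180, pen down
FD 5: (-6,-6) -> (-11,-6) [heading=180, draw]
REPEAT 2 [
  -- iteration 1/2 --
  FD 1: (-11,-6) -> (-12,-6) [heading=180, draw]
  BK 17: (-12,-6) -> (5,-6) [heading=180, draw]
  LT 45: heading 180 -> 225
  PU: pen up
  -- iteration 2/2 --
  FD 1: (5,-6) -> (4.293,-6.707) [heading=225, move]
  BK 17: (4.293,-6.707) -> (16.314,5.314) [heading=225, move]
  LT 45: heading 225 -> 270
  PU: pen up
]
PD: pen down
Final: pos=(16.314,5.314), heading=270, 3 segment(s) drawn

Answer: 16.314 5.314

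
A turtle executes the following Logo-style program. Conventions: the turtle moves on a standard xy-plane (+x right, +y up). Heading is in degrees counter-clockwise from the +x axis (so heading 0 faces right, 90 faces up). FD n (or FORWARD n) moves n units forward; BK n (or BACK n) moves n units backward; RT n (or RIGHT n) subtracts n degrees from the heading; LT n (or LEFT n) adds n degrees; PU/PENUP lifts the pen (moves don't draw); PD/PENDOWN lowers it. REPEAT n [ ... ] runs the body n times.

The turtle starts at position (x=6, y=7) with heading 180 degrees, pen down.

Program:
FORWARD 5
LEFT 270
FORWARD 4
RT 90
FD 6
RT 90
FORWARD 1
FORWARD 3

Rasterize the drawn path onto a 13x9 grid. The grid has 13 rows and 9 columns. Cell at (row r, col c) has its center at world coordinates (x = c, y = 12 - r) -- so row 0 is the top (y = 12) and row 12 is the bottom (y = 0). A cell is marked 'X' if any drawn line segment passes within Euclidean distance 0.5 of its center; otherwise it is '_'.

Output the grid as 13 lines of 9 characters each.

Answer: _________
_XXXXXXX_
_X_____X_
_X_____X_
_X_____X_
_XXXXXXX_
_________
_________
_________
_________
_________
_________
_________

Derivation:
Segment 0: (6,7) -> (1,7)
Segment 1: (1,7) -> (1,11)
Segment 2: (1,11) -> (7,11)
Segment 3: (7,11) -> (7,10)
Segment 4: (7,10) -> (7,7)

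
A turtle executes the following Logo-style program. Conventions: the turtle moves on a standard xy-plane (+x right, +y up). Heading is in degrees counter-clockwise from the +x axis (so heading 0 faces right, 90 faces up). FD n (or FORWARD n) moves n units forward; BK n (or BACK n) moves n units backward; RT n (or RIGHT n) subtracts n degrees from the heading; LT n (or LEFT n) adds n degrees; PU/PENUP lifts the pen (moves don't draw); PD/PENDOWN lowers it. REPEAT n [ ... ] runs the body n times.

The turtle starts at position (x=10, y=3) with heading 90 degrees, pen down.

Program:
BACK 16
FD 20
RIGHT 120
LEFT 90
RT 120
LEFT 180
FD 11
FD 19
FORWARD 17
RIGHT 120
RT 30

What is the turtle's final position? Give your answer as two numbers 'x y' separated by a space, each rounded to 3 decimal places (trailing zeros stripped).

Answer: -13.5 47.703

Derivation:
Executing turtle program step by step:
Start: pos=(10,3), heading=90, pen down
BK 16: (10,3) -> (10,-13) [heading=90, draw]
FD 20: (10,-13) -> (10,7) [heading=90, draw]
RT 120: heading 90 -> 330
LT 90: heading 330 -> 60
RT 120: heading 60 -> 300
LT 180: heading 300 -> 120
FD 11: (10,7) -> (4.5,16.526) [heading=120, draw]
FD 19: (4.5,16.526) -> (-5,32.981) [heading=120, draw]
FD 17: (-5,32.981) -> (-13.5,47.703) [heading=120, draw]
RT 120: heading 120 -> 0
RT 30: heading 0 -> 330
Final: pos=(-13.5,47.703), heading=330, 5 segment(s) drawn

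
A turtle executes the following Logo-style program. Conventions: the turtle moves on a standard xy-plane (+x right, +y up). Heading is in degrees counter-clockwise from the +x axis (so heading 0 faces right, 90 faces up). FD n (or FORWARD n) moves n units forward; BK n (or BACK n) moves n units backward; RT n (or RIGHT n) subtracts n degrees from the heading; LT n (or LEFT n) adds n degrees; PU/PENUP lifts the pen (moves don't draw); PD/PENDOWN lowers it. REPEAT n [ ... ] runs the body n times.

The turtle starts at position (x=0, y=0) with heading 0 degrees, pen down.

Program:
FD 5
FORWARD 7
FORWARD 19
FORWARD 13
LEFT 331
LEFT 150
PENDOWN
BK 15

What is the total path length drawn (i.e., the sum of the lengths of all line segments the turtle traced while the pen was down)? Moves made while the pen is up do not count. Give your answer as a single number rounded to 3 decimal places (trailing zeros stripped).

Executing turtle program step by step:
Start: pos=(0,0), heading=0, pen down
FD 5: (0,0) -> (5,0) [heading=0, draw]
FD 7: (5,0) -> (12,0) [heading=0, draw]
FD 19: (12,0) -> (31,0) [heading=0, draw]
FD 13: (31,0) -> (44,0) [heading=0, draw]
LT 331: heading 0 -> 331
LT 150: heading 331 -> 121
PD: pen down
BK 15: (44,0) -> (51.726,-12.858) [heading=121, draw]
Final: pos=(51.726,-12.858), heading=121, 5 segment(s) drawn

Segment lengths:
  seg 1: (0,0) -> (5,0), length = 5
  seg 2: (5,0) -> (12,0), length = 7
  seg 3: (12,0) -> (31,0), length = 19
  seg 4: (31,0) -> (44,0), length = 13
  seg 5: (44,0) -> (51.726,-12.858), length = 15
Total = 59

Answer: 59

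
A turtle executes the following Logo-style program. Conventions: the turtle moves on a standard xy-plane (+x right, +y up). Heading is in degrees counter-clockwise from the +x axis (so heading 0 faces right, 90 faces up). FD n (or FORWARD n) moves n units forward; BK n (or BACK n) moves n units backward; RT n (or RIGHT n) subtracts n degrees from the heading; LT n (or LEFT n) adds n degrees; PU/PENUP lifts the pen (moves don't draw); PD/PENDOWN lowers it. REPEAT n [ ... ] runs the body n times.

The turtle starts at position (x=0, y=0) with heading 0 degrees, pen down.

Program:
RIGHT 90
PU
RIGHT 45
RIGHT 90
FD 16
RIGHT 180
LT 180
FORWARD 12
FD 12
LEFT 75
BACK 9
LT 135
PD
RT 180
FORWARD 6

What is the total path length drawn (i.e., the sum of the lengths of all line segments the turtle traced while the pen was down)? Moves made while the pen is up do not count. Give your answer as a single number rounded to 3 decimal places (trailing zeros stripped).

Executing turtle program step by step:
Start: pos=(0,0), heading=0, pen down
RT 90: heading 0 -> 270
PU: pen up
RT 45: heading 270 -> 225
RT 90: heading 225 -> 135
FD 16: (0,0) -> (-11.314,11.314) [heading=135, move]
RT 180: heading 135 -> 315
LT 180: heading 315 -> 135
FD 12: (-11.314,11.314) -> (-19.799,19.799) [heading=135, move]
FD 12: (-19.799,19.799) -> (-28.284,28.284) [heading=135, move]
LT 75: heading 135 -> 210
BK 9: (-28.284,28.284) -> (-20.49,32.784) [heading=210, move]
LT 135: heading 210 -> 345
PD: pen down
RT 180: heading 345 -> 165
FD 6: (-20.49,32.784) -> (-26.286,34.337) [heading=165, draw]
Final: pos=(-26.286,34.337), heading=165, 1 segment(s) drawn

Segment lengths:
  seg 1: (-20.49,32.784) -> (-26.286,34.337), length = 6
Total = 6

Answer: 6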